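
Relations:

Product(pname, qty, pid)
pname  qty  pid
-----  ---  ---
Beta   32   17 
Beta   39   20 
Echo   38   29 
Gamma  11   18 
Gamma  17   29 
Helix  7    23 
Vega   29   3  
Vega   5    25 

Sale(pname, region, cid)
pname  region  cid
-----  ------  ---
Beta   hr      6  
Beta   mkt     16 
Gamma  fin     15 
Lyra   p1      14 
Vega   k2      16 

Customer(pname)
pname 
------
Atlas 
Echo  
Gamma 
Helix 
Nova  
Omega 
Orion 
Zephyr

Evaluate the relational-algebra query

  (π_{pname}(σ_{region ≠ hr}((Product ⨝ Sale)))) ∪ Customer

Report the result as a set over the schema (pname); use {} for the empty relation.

Joining Product and Sale on pname yields {(Beta, 32, 17, hr, 6), (Beta, 32, 17, mkt, 16), (Beta, 39, 20, hr, 6), (Beta, 39, 20, mkt, 16), (Gamma, 11, 18, fin, 15), (Gamma, 17, 29, fin, 15), (Vega, 29, 3, k2, 16), (Vega, 5, 25, k2, 16)}.
Apply σ_{region ≠ hr}; surviving tuples: {(Beta, 32, 17, mkt, 16), (Beta, 39, 20, mkt, 16), (Gamma, 11, 18, fin, 15), (Gamma, 17, 29, fin, 15), (Vega, 29, 3, k2, 16), (Vega, 5, 25, k2, 16)}
π[pname]: project onto (pname) (3 duplicate(s) eliminated) → {Beta, Gamma, Vega}
Set union of the two operands is {Atlas, Beta, Echo, Gamma, Helix, Nova, Omega, Orion, Vega, Zephyr}.

{Atlas, Beta, Echo, Gamma, Helix, Nova, Omega, Orion, Vega, Zephyr}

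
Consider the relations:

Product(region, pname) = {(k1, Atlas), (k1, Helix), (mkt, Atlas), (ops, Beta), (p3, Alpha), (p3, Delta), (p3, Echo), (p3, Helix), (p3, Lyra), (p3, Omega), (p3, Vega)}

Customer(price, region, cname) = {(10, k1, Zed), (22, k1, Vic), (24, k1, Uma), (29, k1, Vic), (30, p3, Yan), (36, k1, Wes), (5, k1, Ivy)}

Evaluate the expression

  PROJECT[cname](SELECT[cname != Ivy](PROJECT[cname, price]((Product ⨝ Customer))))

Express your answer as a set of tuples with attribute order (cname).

{Uma, Vic, Wes, Yan, Zed}

Product ⋈ Customer (natural join on region): {(k1, Atlas, 10, Zed), (k1, Atlas, 22, Vic), (k1, Atlas, 24, Uma), (k1, Atlas, 29, Vic), (k1, Atlas, 36, Wes), (k1, Atlas, 5, Ivy), (k1, Helix, 10, Zed), (k1, Helix, 22, Vic), (k1, Helix, 24, Uma), (k1, Helix, 29, Vic), (k1, Helix, 36, Wes), (k1, Helix, 5, Ivy), (p3, Alpha, 30, Yan), (p3, Delta, 30, Yan), (p3, Echo, 30, Yan), (p3, Helix, 30, Yan), (p3, Lyra, 30, Yan), (p3, Omega, 30, Yan), (p3, Vega, 30, Yan)}
Keep only column(s) cname, price (12 duplicate(s) eliminated): {(Ivy, 5), (Uma, 24), (Vic, 22), (Vic, 29), (Wes, 36), (Yan, 30), (Zed, 10)}
Selection cname != Ivy: {(Uma, 24), (Vic, 22), (Vic, 29), (Wes, 36), (Yan, 30), (Zed, 10)}
Keep only column(s) cname (1 duplicate(s) eliminated): {Uma, Vic, Wes, Yan, Zed}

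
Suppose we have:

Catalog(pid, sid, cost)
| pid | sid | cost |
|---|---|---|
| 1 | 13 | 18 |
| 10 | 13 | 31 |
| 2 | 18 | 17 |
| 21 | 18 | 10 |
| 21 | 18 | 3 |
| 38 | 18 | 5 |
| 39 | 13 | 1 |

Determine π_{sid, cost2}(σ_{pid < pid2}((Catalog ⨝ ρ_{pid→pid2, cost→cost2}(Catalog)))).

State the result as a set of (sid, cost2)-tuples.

{(13, 1), (13, 31), (18, 10), (18, 3), (18, 5)}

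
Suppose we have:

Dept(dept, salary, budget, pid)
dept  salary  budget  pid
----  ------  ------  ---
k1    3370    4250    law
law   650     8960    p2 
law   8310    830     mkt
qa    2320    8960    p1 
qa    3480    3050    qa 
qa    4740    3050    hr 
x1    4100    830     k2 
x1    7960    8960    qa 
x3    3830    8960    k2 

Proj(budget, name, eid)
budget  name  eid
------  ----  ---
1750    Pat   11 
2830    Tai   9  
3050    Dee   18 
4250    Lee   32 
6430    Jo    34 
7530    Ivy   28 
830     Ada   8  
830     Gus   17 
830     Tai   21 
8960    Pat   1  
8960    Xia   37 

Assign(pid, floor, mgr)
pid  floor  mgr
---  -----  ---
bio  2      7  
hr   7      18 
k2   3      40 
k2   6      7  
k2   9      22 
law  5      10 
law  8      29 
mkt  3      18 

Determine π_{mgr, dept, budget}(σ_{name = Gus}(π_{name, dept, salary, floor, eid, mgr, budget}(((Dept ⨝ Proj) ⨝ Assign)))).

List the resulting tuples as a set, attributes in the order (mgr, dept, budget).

Dept ⋈ Proj (natural join on budget): {(k1, 3370, 4250, law, Lee, 32), (law, 650, 8960, p2, Pat, 1), (law, 650, 8960, p2, Xia, 37), (law, 8310, 830, mkt, Ada, 8), (law, 8310, 830, mkt, Gus, 17), (law, 8310, 830, mkt, Tai, 21), (qa, 2320, 8960, p1, Pat, 1), (qa, 2320, 8960, p1, Xia, 37), (qa, 3480, 3050, qa, Dee, 18), (qa, 4740, 3050, hr, Dee, 18), (x1, 4100, 830, k2, Ada, 8), (x1, 4100, 830, k2, Gus, 17), (x1, 4100, 830, k2, Tai, 21), (x1, 7960, 8960, qa, Pat, 1), (x1, 7960, 8960, qa, Xia, 37), (x3, 3830, 8960, k2, Pat, 1), (x3, 3830, 8960, k2, Xia, 37)}
(Dept ⨝ Proj) ⋈ Assign (natural join on pid): {(k1, 3370, 4250, law, Lee, 32, 5, 10), (k1, 3370, 4250, law, Lee, 32, 8, 29), (law, 8310, 830, mkt, Ada, 8, 3, 18), (law, 8310, 830, mkt, Gus, 17, 3, 18), (law, 8310, 830, mkt, Tai, 21, 3, 18), (qa, 4740, 3050, hr, Dee, 18, 7, 18), (x1, 4100, 830, k2, Ada, 8, 3, 40), (x1, 4100, 830, k2, Ada, 8, 6, 7), (x1, 4100, 830, k2, Ada, 8, 9, 22), (x1, 4100, 830, k2, Gus, 17, 3, 40), (x1, 4100, 830, k2, Gus, 17, 6, 7), (x1, 4100, 830, k2, Gus, 17, 9, 22), (x1, 4100, 830, k2, Tai, 21, 3, 40), (x1, 4100, 830, k2, Tai, 21, 6, 7), (x1, 4100, 830, k2, Tai, 21, 9, 22), (x3, 3830, 8960, k2, Pat, 1, 3, 40), (x3, 3830, 8960, k2, Pat, 1, 6, 7), (x3, 3830, 8960, k2, Pat, 1, 9, 22), (x3, 3830, 8960, k2, Xia, 37, 3, 40), (x3, 3830, 8960, k2, Xia, 37, 6, 7), (x3, 3830, 8960, k2, Xia, 37, 9, 22)}
Projecting to name, dept, salary, floor, eid, mgr, budget: {(Ada, law, 8310, 3, 8, 18, 830), (Ada, x1, 4100, 3, 8, 40, 830), (Ada, x1, 4100, 6, 8, 7, 830), (Ada, x1, 4100, 9, 8, 22, 830), (Dee, qa, 4740, 7, 18, 18, 3050), (Gus, law, 8310, 3, 17, 18, 830), (Gus, x1, 4100, 3, 17, 40, 830), (Gus, x1, 4100, 6, 17, 7, 830), (Gus, x1, 4100, 9, 17, 22, 830), (Lee, k1, 3370, 5, 32, 10, 4250), (Lee, k1, 3370, 8, 32, 29, 4250), (Pat, x3, 3830, 3, 1, 40, 8960), (Pat, x3, 3830, 6, 1, 7, 8960), (Pat, x3, 3830, 9, 1, 22, 8960), (Tai, law, 8310, 3, 21, 18, 830), (Tai, x1, 4100, 3, 21, 40, 830), (Tai, x1, 4100, 6, 21, 7, 830), (Tai, x1, 4100, 9, 21, 22, 830), (Xia, x3, 3830, 3, 37, 40, 8960), (Xia, x3, 3830, 6, 37, 7, 8960), (Xia, x3, 3830, 9, 37, 22, 8960)}
Filtering on name = Gus leaves {(Gus, law, 8310, 3, 17, 18, 830), (Gus, x1, 4100, 3, 17, 40, 830), (Gus, x1, 4100, 6, 17, 7, 830), (Gus, x1, 4100, 9, 17, 22, 830)}.
Projecting to mgr, dept, budget: {(18, law, 830), (22, x1, 830), (40, x1, 830), (7, x1, 830)}

{(18, law, 830), (22, x1, 830), (40, x1, 830), (7, x1, 830)}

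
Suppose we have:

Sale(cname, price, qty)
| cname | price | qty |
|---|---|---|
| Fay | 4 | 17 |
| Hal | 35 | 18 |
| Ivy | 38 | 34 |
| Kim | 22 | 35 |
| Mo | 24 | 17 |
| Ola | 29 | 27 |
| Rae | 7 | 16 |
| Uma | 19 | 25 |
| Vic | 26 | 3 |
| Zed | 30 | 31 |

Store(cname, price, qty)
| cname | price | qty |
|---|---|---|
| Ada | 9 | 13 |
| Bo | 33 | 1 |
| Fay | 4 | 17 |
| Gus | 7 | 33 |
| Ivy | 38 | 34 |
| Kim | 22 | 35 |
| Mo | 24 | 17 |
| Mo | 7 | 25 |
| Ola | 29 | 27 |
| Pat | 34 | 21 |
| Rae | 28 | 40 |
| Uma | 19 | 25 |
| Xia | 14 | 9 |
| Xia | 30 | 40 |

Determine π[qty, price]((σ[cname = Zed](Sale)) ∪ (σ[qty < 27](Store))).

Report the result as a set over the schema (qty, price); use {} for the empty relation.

{(1, 33), (13, 9), (17, 24), (17, 4), (21, 34), (25, 19), (25, 7), (31, 30), (9, 14)}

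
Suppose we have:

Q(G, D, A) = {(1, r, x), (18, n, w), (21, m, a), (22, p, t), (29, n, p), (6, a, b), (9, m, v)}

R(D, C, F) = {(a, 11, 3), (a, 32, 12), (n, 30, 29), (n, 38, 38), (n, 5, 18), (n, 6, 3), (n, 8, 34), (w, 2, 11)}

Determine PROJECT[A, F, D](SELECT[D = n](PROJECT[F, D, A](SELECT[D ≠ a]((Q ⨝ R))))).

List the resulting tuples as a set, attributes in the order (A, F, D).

{(p, 18, n), (p, 29, n), (p, 3, n), (p, 34, n), (p, 38, n), (w, 18, n), (w, 29, n), (w, 3, n), (w, 34, n), (w, 38, n)}

Joining Q and R on D yields {(18, n, w, 30, 29), (18, n, w, 38, 38), (18, n, w, 5, 18), (18, n, w, 6, 3), (18, n, w, 8, 34), (29, n, p, 30, 29), (29, n, p, 38, 38), (29, n, p, 5, 18), (29, n, p, 6, 3), (29, n, p, 8, 34), (6, a, b, 11, 3), (6, a, b, 32, 12)}.
Selection D ≠ a: {(18, n, w, 30, 29), (18, n, w, 38, 38), (18, n, w, 5, 18), (18, n, w, 6, 3), (18, n, w, 8, 34), (29, n, p, 30, 29), (29, n, p, 38, 38), (29, n, p, 5, 18), (29, n, p, 6, 3), (29, n, p, 8, 34)}
π[F, D, A]: project onto (F, D, A) → {(18, n, p), (18, n, w), (29, n, p), (29, n, w), (3, n, p), (3, n, w), (34, n, p), (34, n, w), (38, n, p), (38, n, w)}
Selection D = n: {(18, n, p), (18, n, w), (29, n, p), (29, n, w), (3, n, p), (3, n, w), (34, n, p), (34, n, w), (38, n, p), (38, n, w)}
π[A, F, D]: project onto (A, F, D) → {(p, 18, n), (p, 29, n), (p, 3, n), (p, 34, n), (p, 38, n), (w, 18, n), (w, 29, n), (w, 3, n), (w, 34, n), (w, 38, n)}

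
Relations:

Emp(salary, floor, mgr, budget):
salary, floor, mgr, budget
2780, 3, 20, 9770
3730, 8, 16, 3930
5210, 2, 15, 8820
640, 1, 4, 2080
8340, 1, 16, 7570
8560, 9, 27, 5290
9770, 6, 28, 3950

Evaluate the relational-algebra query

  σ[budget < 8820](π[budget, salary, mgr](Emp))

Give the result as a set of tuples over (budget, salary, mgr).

π_{budget, salary, mgr} gives {(2080, 640, 4), (3930, 3730, 16), (3950, 9770, 28), (5290, 8560, 27), (7570, 8340, 16), (8820, 5210, 15), (9770, 2780, 20)}.
Selection budget < 8820: {(2080, 640, 4), (3930, 3730, 16), (3950, 9770, 28), (5290, 8560, 27), (7570, 8340, 16)}

{(2080, 640, 4), (3930, 3730, 16), (3950, 9770, 28), (5290, 8560, 27), (7570, 8340, 16)}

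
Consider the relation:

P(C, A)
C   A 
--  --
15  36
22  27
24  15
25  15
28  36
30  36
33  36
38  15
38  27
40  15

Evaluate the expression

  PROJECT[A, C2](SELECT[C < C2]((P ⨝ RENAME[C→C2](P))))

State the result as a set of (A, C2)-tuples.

ρ[C→C2]: schema becomes (C2, A); tuples unchanged.
P ⋈ RENAME[C→C2](P) (natural join on A): {(15, 36, 15), (15, 36, 28), (15, 36, 30), (15, 36, 33), (22, 27, 22), (22, 27, 38), (24, 15, 24), (24, 15, 25), (24, 15, 38), (24, 15, 40), (25, 15, 24), (25, 15, 25), (25, 15, 38), (25, 15, 40), (28, 36, 15), (28, 36, 28), (28, 36, 30), (28, 36, 33), (30, 36, 15), (30, 36, 28), (30, 36, 30), (30, 36, 33), (33, 36, 15), (33, 36, 28), (33, 36, 30), (33, 36, 33), (38, 15, 24), (38, 15, 25), (38, 15, 38), (38, 15, 40), (38, 27, 22), (38, 27, 38), (40, 15, 24), (40, 15, 25), (40, 15, 38), (40, 15, 40)}
Selection C < C2: {(15, 36, 28), (15, 36, 30), (15, 36, 33), (22, 27, 38), (24, 15, 25), (24, 15, 38), (24, 15, 40), (25, 15, 38), (25, 15, 40), (28, 36, 30), (28, 36, 33), (30, 36, 33), (38, 15, 40)}
π_{A, C2} gives {(15, 25), (15, 38), (15, 40), (27, 38), (36, 28), (36, 30), (36, 33)} (6 duplicate(s) eliminated).

{(15, 25), (15, 38), (15, 40), (27, 38), (36, 28), (36, 30), (36, 33)}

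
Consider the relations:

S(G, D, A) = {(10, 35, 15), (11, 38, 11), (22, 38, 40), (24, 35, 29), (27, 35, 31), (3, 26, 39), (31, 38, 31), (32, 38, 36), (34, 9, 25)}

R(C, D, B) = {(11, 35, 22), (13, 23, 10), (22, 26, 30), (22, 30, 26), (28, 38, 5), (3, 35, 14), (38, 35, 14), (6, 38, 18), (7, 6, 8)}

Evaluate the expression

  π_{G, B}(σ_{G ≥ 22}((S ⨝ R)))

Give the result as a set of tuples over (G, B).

Joining S and R on D yields {(10, 35, 15, 11, 22), (10, 35, 15, 3, 14), (10, 35, 15, 38, 14), (11, 38, 11, 28, 5), (11, 38, 11, 6, 18), (22, 38, 40, 28, 5), (22, 38, 40, 6, 18), (24, 35, 29, 11, 22), (24, 35, 29, 3, 14), (24, 35, 29, 38, 14), (27, 35, 31, 11, 22), (27, 35, 31, 3, 14), (27, 35, 31, 38, 14), (3, 26, 39, 22, 30), (31, 38, 31, 28, 5), (31, 38, 31, 6, 18), (32, 38, 36, 28, 5), (32, 38, 36, 6, 18)}.
Selection G ≥ 22: {(22, 38, 40, 28, 5), (22, 38, 40, 6, 18), (24, 35, 29, 11, 22), (24, 35, 29, 3, 14), (24, 35, 29, 38, 14), (27, 35, 31, 11, 22), (27, 35, 31, 3, 14), (27, 35, 31, 38, 14), (31, 38, 31, 28, 5), (31, 38, 31, 6, 18), (32, 38, 36, 28, 5), (32, 38, 36, 6, 18)}
π_{G, B} gives {(22, 18), (22, 5), (24, 14), (24, 22), (27, 14), (27, 22), (31, 18), (31, 5), (32, 18), (32, 5)} (2 duplicate(s) eliminated).

{(22, 18), (22, 5), (24, 14), (24, 22), (27, 14), (27, 22), (31, 18), (31, 5), (32, 18), (32, 5)}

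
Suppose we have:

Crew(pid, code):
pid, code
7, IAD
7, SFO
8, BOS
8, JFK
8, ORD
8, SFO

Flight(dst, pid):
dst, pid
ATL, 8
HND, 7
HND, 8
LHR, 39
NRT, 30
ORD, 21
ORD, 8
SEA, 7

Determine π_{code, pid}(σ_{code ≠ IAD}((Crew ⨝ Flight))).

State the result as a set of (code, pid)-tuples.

{(BOS, 8), (JFK, 8), (ORD, 8), (SFO, 7), (SFO, 8)}

Natural join on pid: {(7, IAD, HND), (7, IAD, SEA), (7, SFO, HND), (7, SFO, SEA), (8, BOS, ATL), (8, BOS, HND), (8, BOS, ORD), (8, JFK, ATL), (8, JFK, HND), (8, JFK, ORD), (8, ORD, ATL), (8, ORD, HND), (8, ORD, ORD), (8, SFO, ATL), (8, SFO, HND), (8, SFO, ORD)}
σ[code ≠ IAD]: keep tuples satisfying code ≠ IAD → {(7, SFO, HND), (7, SFO, SEA), (8, BOS, ATL), (8, BOS, HND), (8, BOS, ORD), (8, JFK, ATL), (8, JFK, HND), (8, JFK, ORD), (8, ORD, ATL), (8, ORD, HND), (8, ORD, ORD), (8, SFO, ATL), (8, SFO, HND), (8, SFO, ORD)}
π_{code, pid} gives {(BOS, 8), (JFK, 8), (ORD, 8), (SFO, 7), (SFO, 8)} (9 duplicate(s) eliminated).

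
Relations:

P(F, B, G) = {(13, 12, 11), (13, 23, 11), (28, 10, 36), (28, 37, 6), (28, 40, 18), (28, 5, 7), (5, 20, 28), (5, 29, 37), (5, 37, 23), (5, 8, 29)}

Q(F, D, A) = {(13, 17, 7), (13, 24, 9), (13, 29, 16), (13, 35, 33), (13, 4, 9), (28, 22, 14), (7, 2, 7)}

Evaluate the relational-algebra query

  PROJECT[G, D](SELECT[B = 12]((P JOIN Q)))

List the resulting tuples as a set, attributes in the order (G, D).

Joining P and Q on F yields {(13, 12, 11, 17, 7), (13, 12, 11, 24, 9), (13, 12, 11, 29, 16), (13, 12, 11, 35, 33), (13, 12, 11, 4, 9), (13, 23, 11, 17, 7), (13, 23, 11, 24, 9), (13, 23, 11, 29, 16), (13, 23, 11, 35, 33), (13, 23, 11, 4, 9), (28, 10, 36, 22, 14), (28, 37, 6, 22, 14), (28, 40, 18, 22, 14), (28, 5, 7, 22, 14)}.
σ[B = 12]: keep tuples satisfying B = 12 → {(13, 12, 11, 17, 7), (13, 12, 11, 24, 9), (13, 12, 11, 29, 16), (13, 12, 11, 35, 33), (13, 12, 11, 4, 9)}
Projecting to G, D: {(11, 17), (11, 24), (11, 29), (11, 35), (11, 4)}

{(11, 17), (11, 24), (11, 29), (11, 35), (11, 4)}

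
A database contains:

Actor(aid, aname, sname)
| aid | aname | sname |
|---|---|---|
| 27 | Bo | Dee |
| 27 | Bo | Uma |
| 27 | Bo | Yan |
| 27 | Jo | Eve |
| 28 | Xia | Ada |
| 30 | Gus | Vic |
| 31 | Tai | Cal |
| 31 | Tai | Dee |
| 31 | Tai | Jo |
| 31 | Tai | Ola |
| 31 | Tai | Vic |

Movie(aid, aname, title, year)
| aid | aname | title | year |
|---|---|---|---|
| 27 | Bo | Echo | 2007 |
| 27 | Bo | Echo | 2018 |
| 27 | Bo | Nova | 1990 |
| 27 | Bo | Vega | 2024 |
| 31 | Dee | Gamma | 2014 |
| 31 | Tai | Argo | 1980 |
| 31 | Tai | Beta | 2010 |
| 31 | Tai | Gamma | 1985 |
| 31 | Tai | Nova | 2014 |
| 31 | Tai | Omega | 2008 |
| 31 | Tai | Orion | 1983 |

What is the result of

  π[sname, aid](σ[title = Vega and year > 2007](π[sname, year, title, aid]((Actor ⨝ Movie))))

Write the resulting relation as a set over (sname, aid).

{(Dee, 27), (Uma, 27), (Yan, 27)}

Actor ⋈ Movie (natural join on aid, aname): {(27, Bo, Dee, Echo, 2007), (27, Bo, Dee, Echo, 2018), (27, Bo, Dee, Nova, 1990), (27, Bo, Dee, Vega, 2024), (27, Bo, Uma, Echo, 2007), (27, Bo, Uma, Echo, 2018), (27, Bo, Uma, Nova, 1990), (27, Bo, Uma, Vega, 2024), (27, Bo, Yan, Echo, 2007), (27, Bo, Yan, Echo, 2018), (27, Bo, Yan, Nova, 1990), (27, Bo, Yan, Vega, 2024), (31, Tai, Cal, Argo, 1980), (31, Tai, Cal, Beta, 2010), (31, Tai, Cal, Gamma, 1985), (31, Tai, Cal, Nova, 2014), (31, Tai, Cal, Omega, 2008), (31, Tai, Cal, Orion, 1983), (31, Tai, Dee, Argo, 1980), (31, Tai, Dee, Beta, 2010), (31, Tai, Dee, Gamma, 1985), (31, Tai, Dee, Nova, 2014), (31, Tai, Dee, Omega, 2008), (31, Tai, Dee, Orion, 1983), (31, Tai, Jo, Argo, 1980), (31, Tai, Jo, Beta, 2010), (31, Tai, Jo, Gamma, 1985), (31, Tai, Jo, Nova, 2014), (31, Tai, Jo, Omega, 2008), (31, Tai, Jo, Orion, 1983), (31, Tai, Ola, Argo, 1980), (31, Tai, Ola, Beta, 2010), (31, Tai, Ola, Gamma, 1985), (31, Tai, Ola, Nova, 2014), (31, Tai, Ola, Omega, 2008), (31, Tai, Ola, Orion, 1983), (31, Tai, Vic, Argo, 1980), (31, Tai, Vic, Beta, 2010), (31, Tai, Vic, Gamma, 1985), (31, Tai, Vic, Nova, 2014), (31, Tai, Vic, Omega, 2008), (31, Tai, Vic, Orion, 1983)}
Keep only column(s) sname, year, title, aid: {(Cal, 1980, Argo, 31), (Cal, 1983, Orion, 31), (Cal, 1985, Gamma, 31), (Cal, 2008, Omega, 31), (Cal, 2010, Beta, 31), (Cal, 2014, Nova, 31), (Dee, 1980, Argo, 31), (Dee, 1983, Orion, 31), (Dee, 1985, Gamma, 31), (Dee, 1990, Nova, 27), (Dee, 2007, Echo, 27), (Dee, 2008, Omega, 31), (Dee, 2010, Beta, 31), (Dee, 2014, Nova, 31), (Dee, 2018, Echo, 27), (Dee, 2024, Vega, 27), (Jo, 1980, Argo, 31), (Jo, 1983, Orion, 31), (Jo, 1985, Gamma, 31), (Jo, 2008, Omega, 31), (Jo, 2010, Beta, 31), (Jo, 2014, Nova, 31), (Ola, 1980, Argo, 31), (Ola, 1983, Orion, 31), (Ola, 1985, Gamma, 31), (Ola, 2008, Omega, 31), (Ola, 2010, Beta, 31), (Ola, 2014, Nova, 31), (Uma, 1990, Nova, 27), (Uma, 2007, Echo, 27), (Uma, 2018, Echo, 27), (Uma, 2024, Vega, 27), (Vic, 1980, Argo, 31), (Vic, 1983, Orion, 31), (Vic, 1985, Gamma, 31), (Vic, 2008, Omega, 31), (Vic, 2010, Beta, 31), (Vic, 2014, Nova, 31), (Yan, 1990, Nova, 27), (Yan, 2007, Echo, 27), (Yan, 2018, Echo, 27), (Yan, 2024, Vega, 27)}
σ[title = Vega and year > 2007]: keep tuples satisfying title = Vega and year > 2007 → {(Dee, 2024, Vega, 27), (Uma, 2024, Vega, 27), (Yan, 2024, Vega, 27)}
Keep only column(s) sname, aid: {(Dee, 27), (Uma, 27), (Yan, 27)}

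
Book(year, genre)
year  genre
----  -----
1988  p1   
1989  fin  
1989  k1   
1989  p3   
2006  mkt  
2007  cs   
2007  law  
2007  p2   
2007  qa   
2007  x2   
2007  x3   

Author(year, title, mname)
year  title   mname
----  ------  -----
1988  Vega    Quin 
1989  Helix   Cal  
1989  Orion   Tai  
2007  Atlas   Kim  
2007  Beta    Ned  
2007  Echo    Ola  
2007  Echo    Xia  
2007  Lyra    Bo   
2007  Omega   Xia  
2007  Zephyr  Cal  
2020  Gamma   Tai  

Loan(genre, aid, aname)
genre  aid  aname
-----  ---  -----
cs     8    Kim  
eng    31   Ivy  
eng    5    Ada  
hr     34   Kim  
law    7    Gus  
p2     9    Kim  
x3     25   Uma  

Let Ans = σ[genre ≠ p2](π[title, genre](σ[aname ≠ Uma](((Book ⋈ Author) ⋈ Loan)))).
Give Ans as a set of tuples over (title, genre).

Joining Book and Author on year yields {(1988, p1, Vega, Quin), (1989, fin, Helix, Cal), (1989, fin, Orion, Tai), (1989, k1, Helix, Cal), (1989, k1, Orion, Tai), (1989, p3, Helix, Cal), (1989, p3, Orion, Tai), (2007, cs, Atlas, Kim), (2007, cs, Beta, Ned), (2007, cs, Echo, Ola), (2007, cs, Echo, Xia), (2007, cs, Lyra, Bo), (2007, cs, Omega, Xia), (2007, cs, Zephyr, Cal), (2007, law, Atlas, Kim), (2007, law, Beta, Ned), (2007, law, Echo, Ola), (2007, law, Echo, Xia), (2007, law, Lyra, Bo), (2007, law, Omega, Xia), (2007, law, Zephyr, Cal), (2007, p2, Atlas, Kim), (2007, p2, Beta, Ned), (2007, p2, Echo, Ola), (2007, p2, Echo, Xia), (2007, p2, Lyra, Bo), (2007, p2, Omega, Xia), (2007, p2, Zephyr, Cal), (2007, qa, Atlas, Kim), (2007, qa, Beta, Ned), (2007, qa, Echo, Ola), (2007, qa, Echo, Xia), (2007, qa, Lyra, Bo), (2007, qa, Omega, Xia), (2007, qa, Zephyr, Cal), (2007, x2, Atlas, Kim), (2007, x2, Beta, Ned), (2007, x2, Echo, Ola), (2007, x2, Echo, Xia), (2007, x2, Lyra, Bo), (2007, x2, Omega, Xia), (2007, x2, Zephyr, Cal), (2007, x3, Atlas, Kim), (2007, x3, Beta, Ned), (2007, x3, Echo, Ola), (2007, x3, Echo, Xia), (2007, x3, Lyra, Bo), (2007, x3, Omega, Xia), (2007, x3, Zephyr, Cal)}.
Joining (Book ⋈ Author) and Loan on genre yields {(2007, cs, Atlas, Kim, 8, Kim), (2007, cs, Beta, Ned, 8, Kim), (2007, cs, Echo, Ola, 8, Kim), (2007, cs, Echo, Xia, 8, Kim), (2007, cs, Lyra, Bo, 8, Kim), (2007, cs, Omega, Xia, 8, Kim), (2007, cs, Zephyr, Cal, 8, Kim), (2007, law, Atlas, Kim, 7, Gus), (2007, law, Beta, Ned, 7, Gus), (2007, law, Echo, Ola, 7, Gus), (2007, law, Echo, Xia, 7, Gus), (2007, law, Lyra, Bo, 7, Gus), (2007, law, Omega, Xia, 7, Gus), (2007, law, Zephyr, Cal, 7, Gus), (2007, p2, Atlas, Kim, 9, Kim), (2007, p2, Beta, Ned, 9, Kim), (2007, p2, Echo, Ola, 9, Kim), (2007, p2, Echo, Xia, 9, Kim), (2007, p2, Lyra, Bo, 9, Kim), (2007, p2, Omega, Xia, 9, Kim), (2007, p2, Zephyr, Cal, 9, Kim), (2007, x3, Atlas, Kim, 25, Uma), (2007, x3, Beta, Ned, 25, Uma), (2007, x3, Echo, Ola, 25, Uma), (2007, x3, Echo, Xia, 25, Uma), (2007, x3, Lyra, Bo, 25, Uma), (2007, x3, Omega, Xia, 25, Uma), (2007, x3, Zephyr, Cal, 25, Uma)}.
σ[aname ≠ Uma]: keep tuples satisfying aname ≠ Uma → {(2007, cs, Atlas, Kim, 8, Kim), (2007, cs, Beta, Ned, 8, Kim), (2007, cs, Echo, Ola, 8, Kim), (2007, cs, Echo, Xia, 8, Kim), (2007, cs, Lyra, Bo, 8, Kim), (2007, cs, Omega, Xia, 8, Kim), (2007, cs, Zephyr, Cal, 8, Kim), (2007, law, Atlas, Kim, 7, Gus), (2007, law, Beta, Ned, 7, Gus), (2007, law, Echo, Ola, 7, Gus), (2007, law, Echo, Xia, 7, Gus), (2007, law, Lyra, Bo, 7, Gus), (2007, law, Omega, Xia, 7, Gus), (2007, law, Zephyr, Cal, 7, Gus), (2007, p2, Atlas, Kim, 9, Kim), (2007, p2, Beta, Ned, 9, Kim), (2007, p2, Echo, Ola, 9, Kim), (2007, p2, Echo, Xia, 9, Kim), (2007, p2, Lyra, Bo, 9, Kim), (2007, p2, Omega, Xia, 9, Kim), (2007, p2, Zephyr, Cal, 9, Kim)}
Keep only column(s) title, genre (3 duplicate(s) eliminated): {(Atlas, cs), (Atlas, law), (Atlas, p2), (Beta, cs), (Beta, law), (Beta, p2), (Echo, cs), (Echo, law), (Echo, p2), (Lyra, cs), (Lyra, law), (Lyra, p2), (Omega, cs), (Omega, law), (Omega, p2), (Zephyr, cs), (Zephyr, law), (Zephyr, p2)}
σ[genre ≠ p2]: keep tuples satisfying genre ≠ p2 → {(Atlas, cs), (Atlas, law), (Beta, cs), (Beta, law), (Echo, cs), (Echo, law), (Lyra, cs), (Lyra, law), (Omega, cs), (Omega, law), (Zephyr, cs), (Zephyr, law)}

{(Atlas, cs), (Atlas, law), (Beta, cs), (Beta, law), (Echo, cs), (Echo, law), (Lyra, cs), (Lyra, law), (Omega, cs), (Omega, law), (Zephyr, cs), (Zephyr, law)}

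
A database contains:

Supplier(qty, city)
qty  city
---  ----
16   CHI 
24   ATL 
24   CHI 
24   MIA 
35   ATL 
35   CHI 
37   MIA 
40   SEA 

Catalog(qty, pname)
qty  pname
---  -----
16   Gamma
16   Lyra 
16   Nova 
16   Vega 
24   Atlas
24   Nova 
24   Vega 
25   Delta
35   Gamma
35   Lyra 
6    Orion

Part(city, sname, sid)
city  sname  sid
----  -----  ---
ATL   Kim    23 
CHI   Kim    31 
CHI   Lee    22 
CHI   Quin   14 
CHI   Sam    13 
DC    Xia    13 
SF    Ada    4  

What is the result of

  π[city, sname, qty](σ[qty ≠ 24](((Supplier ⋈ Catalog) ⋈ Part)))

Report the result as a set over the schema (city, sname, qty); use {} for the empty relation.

{(ATL, Kim, 35), (CHI, Kim, 16), (CHI, Kim, 35), (CHI, Lee, 16), (CHI, Lee, 35), (CHI, Quin, 16), (CHI, Quin, 35), (CHI, Sam, 16), (CHI, Sam, 35)}

Natural join on qty: {(16, CHI, Gamma), (16, CHI, Lyra), (16, CHI, Nova), (16, CHI, Vega), (24, ATL, Atlas), (24, ATL, Nova), (24, ATL, Vega), (24, CHI, Atlas), (24, CHI, Nova), (24, CHI, Vega), (24, MIA, Atlas), (24, MIA, Nova), (24, MIA, Vega), (35, ATL, Gamma), (35, ATL, Lyra), (35, CHI, Gamma), (35, CHI, Lyra)}
Natural join on city: {(16, CHI, Gamma, Kim, 31), (16, CHI, Gamma, Lee, 22), (16, CHI, Gamma, Quin, 14), (16, CHI, Gamma, Sam, 13), (16, CHI, Lyra, Kim, 31), (16, CHI, Lyra, Lee, 22), (16, CHI, Lyra, Quin, 14), (16, CHI, Lyra, Sam, 13), (16, CHI, Nova, Kim, 31), (16, CHI, Nova, Lee, 22), (16, CHI, Nova, Quin, 14), (16, CHI, Nova, Sam, 13), (16, CHI, Vega, Kim, 31), (16, CHI, Vega, Lee, 22), (16, CHI, Vega, Quin, 14), (16, CHI, Vega, Sam, 13), (24, ATL, Atlas, Kim, 23), (24, ATL, Nova, Kim, 23), (24, ATL, Vega, Kim, 23), (24, CHI, Atlas, Kim, 31), (24, CHI, Atlas, Lee, 22), (24, CHI, Atlas, Quin, 14), (24, CHI, Atlas, Sam, 13), (24, CHI, Nova, Kim, 31), (24, CHI, Nova, Lee, 22), (24, CHI, Nova, Quin, 14), (24, CHI, Nova, Sam, 13), (24, CHI, Vega, Kim, 31), (24, CHI, Vega, Lee, 22), (24, CHI, Vega, Quin, 14), (24, CHI, Vega, Sam, 13), (35, ATL, Gamma, Kim, 23), (35, ATL, Lyra, Kim, 23), (35, CHI, Gamma, Kim, 31), (35, CHI, Gamma, Lee, 22), (35, CHI, Gamma, Quin, 14), (35, CHI, Gamma, Sam, 13), (35, CHI, Lyra, Kim, 31), (35, CHI, Lyra, Lee, 22), (35, CHI, Lyra, Quin, 14), (35, CHI, Lyra, Sam, 13)}
σ[qty ≠ 24]: keep tuples satisfying qty ≠ 24 → {(16, CHI, Gamma, Kim, 31), (16, CHI, Gamma, Lee, 22), (16, CHI, Gamma, Quin, 14), (16, CHI, Gamma, Sam, 13), (16, CHI, Lyra, Kim, 31), (16, CHI, Lyra, Lee, 22), (16, CHI, Lyra, Quin, 14), (16, CHI, Lyra, Sam, 13), (16, CHI, Nova, Kim, 31), (16, CHI, Nova, Lee, 22), (16, CHI, Nova, Quin, 14), (16, CHI, Nova, Sam, 13), (16, CHI, Vega, Kim, 31), (16, CHI, Vega, Lee, 22), (16, CHI, Vega, Quin, 14), (16, CHI, Vega, Sam, 13), (35, ATL, Gamma, Kim, 23), (35, ATL, Lyra, Kim, 23), (35, CHI, Gamma, Kim, 31), (35, CHI, Gamma, Lee, 22), (35, CHI, Gamma, Quin, 14), (35, CHI, Gamma, Sam, 13), (35, CHI, Lyra, Kim, 31), (35, CHI, Lyra, Lee, 22), (35, CHI, Lyra, Quin, 14), (35, CHI, Lyra, Sam, 13)}
Keep only column(s) city, sname, qty (17 duplicate(s) eliminated): {(ATL, Kim, 35), (CHI, Kim, 16), (CHI, Kim, 35), (CHI, Lee, 16), (CHI, Lee, 35), (CHI, Quin, 16), (CHI, Quin, 35), (CHI, Sam, 16), (CHI, Sam, 35)}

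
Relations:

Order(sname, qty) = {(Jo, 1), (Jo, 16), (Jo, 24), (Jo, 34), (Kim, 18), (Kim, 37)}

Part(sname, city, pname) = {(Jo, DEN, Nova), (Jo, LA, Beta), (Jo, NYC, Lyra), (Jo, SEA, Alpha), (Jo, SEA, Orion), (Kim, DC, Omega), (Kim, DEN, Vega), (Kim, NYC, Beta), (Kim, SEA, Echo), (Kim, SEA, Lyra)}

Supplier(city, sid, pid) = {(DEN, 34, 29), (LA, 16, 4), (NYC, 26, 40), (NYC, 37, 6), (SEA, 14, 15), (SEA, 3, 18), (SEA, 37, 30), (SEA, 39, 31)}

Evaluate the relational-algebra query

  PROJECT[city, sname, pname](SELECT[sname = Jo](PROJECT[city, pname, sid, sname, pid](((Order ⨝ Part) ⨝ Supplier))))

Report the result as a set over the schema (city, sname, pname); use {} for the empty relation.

Joining Order and Part on sname yields {(Jo, 1, DEN, Nova), (Jo, 1, LA, Beta), (Jo, 1, NYC, Lyra), (Jo, 1, SEA, Alpha), (Jo, 1, SEA, Orion), (Jo, 16, DEN, Nova), (Jo, 16, LA, Beta), (Jo, 16, NYC, Lyra), (Jo, 16, SEA, Alpha), (Jo, 16, SEA, Orion), (Jo, 24, DEN, Nova), (Jo, 24, LA, Beta), (Jo, 24, NYC, Lyra), (Jo, 24, SEA, Alpha), (Jo, 24, SEA, Orion), (Jo, 34, DEN, Nova), (Jo, 34, LA, Beta), (Jo, 34, NYC, Lyra), (Jo, 34, SEA, Alpha), (Jo, 34, SEA, Orion), (Kim, 18, DC, Omega), (Kim, 18, DEN, Vega), (Kim, 18, NYC, Beta), (Kim, 18, SEA, Echo), (Kim, 18, SEA, Lyra), (Kim, 37, DC, Omega), (Kim, 37, DEN, Vega), (Kim, 37, NYC, Beta), (Kim, 37, SEA, Echo), (Kim, 37, SEA, Lyra)}.
Joining (Order ⨝ Part) and Supplier on city yields {(Jo, 1, DEN, Nova, 34, 29), (Jo, 1, LA, Beta, 16, 4), (Jo, 1, NYC, Lyra, 26, 40), (Jo, 1, NYC, Lyra, 37, 6), (Jo, 1, SEA, Alpha, 14, 15), (Jo, 1, SEA, Alpha, 3, 18), (Jo, 1, SEA, Alpha, 37, 30), (Jo, 1, SEA, Alpha, 39, 31), (Jo, 1, SEA, Orion, 14, 15), (Jo, 1, SEA, Orion, 3, 18), (Jo, 1, SEA, Orion, 37, 30), (Jo, 1, SEA, Orion, 39, 31), (Jo, 16, DEN, Nova, 34, 29), (Jo, 16, LA, Beta, 16, 4), (Jo, 16, NYC, Lyra, 26, 40), (Jo, 16, NYC, Lyra, 37, 6), (Jo, 16, SEA, Alpha, 14, 15), (Jo, 16, SEA, Alpha, 3, 18), (Jo, 16, SEA, Alpha, 37, 30), (Jo, 16, SEA, Alpha, 39, 31), (Jo, 16, SEA, Orion, 14, 15), (Jo, 16, SEA, Orion, 3, 18), (Jo, 16, SEA, Orion, 37, 30), (Jo, 16, SEA, Orion, 39, 31), (Jo, 24, DEN, Nova, 34, 29), (Jo, 24, LA, Beta, 16, 4), (Jo, 24, NYC, Lyra, 26, 40), (Jo, 24, NYC, Lyra, 37, 6), (Jo, 24, SEA, Alpha, 14, 15), (Jo, 24, SEA, Alpha, 3, 18), (Jo, 24, SEA, Alpha, 37, 30), (Jo, 24, SEA, Alpha, 39, 31), (Jo, 24, SEA, Orion, 14, 15), (Jo, 24, SEA, Orion, 3, 18), (Jo, 24, SEA, Orion, 37, 30), (Jo, 24, SEA, Orion, 39, 31), (Jo, 34, DEN, Nova, 34, 29), (Jo, 34, LA, Beta, 16, 4), (Jo, 34, NYC, Lyra, 26, 40), (Jo, 34, NYC, Lyra, 37, 6), (Jo, 34, SEA, Alpha, 14, 15), (Jo, 34, SEA, Alpha, 3, 18), (Jo, 34, SEA, Alpha, 37, 30), (Jo, 34, SEA, Alpha, 39, 31), (Jo, 34, SEA, Orion, 14, 15), (Jo, 34, SEA, Orion, 3, 18), (Jo, 34, SEA, Orion, 37, 30), (Jo, 34, SEA, Orion, 39, 31), (Kim, 18, DEN, Vega, 34, 29), (Kim, 18, NYC, Beta, 26, 40), (Kim, 18, NYC, Beta, 37, 6), (Kim, 18, SEA, Echo, 14, 15), (Kim, 18, SEA, Echo, 3, 18), (Kim, 18, SEA, Echo, 37, 30), (Kim, 18, SEA, Echo, 39, 31), (Kim, 18, SEA, Lyra, 14, 15), (Kim, 18, SEA, Lyra, 3, 18), (Kim, 18, SEA, Lyra, 37, 30), (Kim, 18, SEA, Lyra, 39, 31), (Kim, 37, DEN, Vega, 34, 29), (Kim, 37, NYC, Beta, 26, 40), (Kim, 37, NYC, Beta, 37, 6), (Kim, 37, SEA, Echo, 14, 15), (Kim, 37, SEA, Echo, 3, 18), (Kim, 37, SEA, Echo, 37, 30), (Kim, 37, SEA, Echo, 39, 31), (Kim, 37, SEA, Lyra, 14, 15), (Kim, 37, SEA, Lyra, 3, 18), (Kim, 37, SEA, Lyra, 37, 30), (Kim, 37, SEA, Lyra, 39, 31)}.
Keep only column(s) city, pname, sid, sname, pid (47 duplicate(s) eliminated): {(DEN, Nova, 34, Jo, 29), (DEN, Vega, 34, Kim, 29), (LA, Beta, 16, Jo, 4), (NYC, Beta, 26, Kim, 40), (NYC, Beta, 37, Kim, 6), (NYC, Lyra, 26, Jo, 40), (NYC, Lyra, 37, Jo, 6), (SEA, Alpha, 14, Jo, 15), (SEA, Alpha, 3, Jo, 18), (SEA, Alpha, 37, Jo, 30), (SEA, Alpha, 39, Jo, 31), (SEA, Echo, 14, Kim, 15), (SEA, Echo, 3, Kim, 18), (SEA, Echo, 37, Kim, 30), (SEA, Echo, 39, Kim, 31), (SEA, Lyra, 14, Kim, 15), (SEA, Lyra, 3, Kim, 18), (SEA, Lyra, 37, Kim, 30), (SEA, Lyra, 39, Kim, 31), (SEA, Orion, 14, Jo, 15), (SEA, Orion, 3, Jo, 18), (SEA, Orion, 37, Jo, 30), (SEA, Orion, 39, Jo, 31)}
Selection sname = Jo: {(DEN, Nova, 34, Jo, 29), (LA, Beta, 16, Jo, 4), (NYC, Lyra, 26, Jo, 40), (NYC, Lyra, 37, Jo, 6), (SEA, Alpha, 14, Jo, 15), (SEA, Alpha, 3, Jo, 18), (SEA, Alpha, 37, Jo, 30), (SEA, Alpha, 39, Jo, 31), (SEA, Orion, 14, Jo, 15), (SEA, Orion, 3, Jo, 18), (SEA, Orion, 37, Jo, 30), (SEA, Orion, 39, Jo, 31)}
Keep only column(s) city, sname, pname (7 duplicate(s) eliminated): {(DEN, Jo, Nova), (LA, Jo, Beta), (NYC, Jo, Lyra), (SEA, Jo, Alpha), (SEA, Jo, Orion)}

{(DEN, Jo, Nova), (LA, Jo, Beta), (NYC, Jo, Lyra), (SEA, Jo, Alpha), (SEA, Jo, Orion)}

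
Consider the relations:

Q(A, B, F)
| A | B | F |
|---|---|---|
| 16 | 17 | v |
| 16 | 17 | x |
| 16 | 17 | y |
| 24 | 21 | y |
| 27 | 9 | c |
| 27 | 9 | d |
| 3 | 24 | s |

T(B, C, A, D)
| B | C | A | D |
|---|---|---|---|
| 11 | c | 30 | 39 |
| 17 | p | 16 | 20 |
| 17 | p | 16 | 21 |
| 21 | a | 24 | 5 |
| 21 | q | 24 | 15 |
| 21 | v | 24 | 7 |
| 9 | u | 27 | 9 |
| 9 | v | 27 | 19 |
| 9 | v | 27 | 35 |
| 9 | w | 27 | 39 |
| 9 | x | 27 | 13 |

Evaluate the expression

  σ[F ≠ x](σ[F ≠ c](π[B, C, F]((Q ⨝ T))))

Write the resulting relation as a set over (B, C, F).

{(17, p, v), (17, p, y), (21, a, y), (21, q, y), (21, v, y), (9, u, d), (9, v, d), (9, w, d), (9, x, d)}

Q ⋈ T (natural join on A, B): {(16, 17, v, p, 20), (16, 17, v, p, 21), (16, 17, x, p, 20), (16, 17, x, p, 21), (16, 17, y, p, 20), (16, 17, y, p, 21), (24, 21, y, a, 5), (24, 21, y, q, 15), (24, 21, y, v, 7), (27, 9, c, u, 9), (27, 9, c, v, 19), (27, 9, c, v, 35), (27, 9, c, w, 39), (27, 9, c, x, 13), (27, 9, d, u, 9), (27, 9, d, v, 19), (27, 9, d, v, 35), (27, 9, d, w, 39), (27, 9, d, x, 13)}
π[B, C, F]: project onto (B, C, F) (5 duplicate(s) eliminated) → {(17, p, v), (17, p, x), (17, p, y), (21, a, y), (21, q, y), (21, v, y), (9, u, c), (9, u, d), (9, v, c), (9, v, d), (9, w, c), (9, w, d), (9, x, c), (9, x, d)}
σ[F ≠ c]: keep tuples satisfying F ≠ c → {(17, p, v), (17, p, x), (17, p, y), (21, a, y), (21, q, y), (21, v, y), (9, u, d), (9, v, d), (9, w, d), (9, x, d)}
σ[F ≠ x]: keep tuples satisfying F ≠ x → {(17, p, v), (17, p, y), (21, a, y), (21, q, y), (21, v, y), (9, u, d), (9, v, d), (9, w, d), (9, x, d)}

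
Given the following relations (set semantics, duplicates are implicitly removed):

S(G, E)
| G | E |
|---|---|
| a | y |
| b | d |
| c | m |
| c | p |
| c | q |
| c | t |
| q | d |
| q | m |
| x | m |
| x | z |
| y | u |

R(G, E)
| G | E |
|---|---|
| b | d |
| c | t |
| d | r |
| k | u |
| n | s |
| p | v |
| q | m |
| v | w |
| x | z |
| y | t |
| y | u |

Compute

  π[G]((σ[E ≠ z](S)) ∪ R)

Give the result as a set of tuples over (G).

{a, b, c, d, k, n, p, q, v, x, y}

Selection E ≠ z: {(a, y), (b, d), (c, m), (c, p), (c, q), (c, t), (q, d), (q, m), (x, m), (y, u)}
Taking the union: {(a, y), (b, d), (c, m), (c, p), (c, q), (c, t), (d, r), (k, u), (n, s), (p, v), (q, d), (q, m), (v, w), (x, m), (x, z), (y, t), (y, u)}
Projecting to G (6 duplicate(s) eliminated): {a, b, c, d, k, n, p, q, v, x, y}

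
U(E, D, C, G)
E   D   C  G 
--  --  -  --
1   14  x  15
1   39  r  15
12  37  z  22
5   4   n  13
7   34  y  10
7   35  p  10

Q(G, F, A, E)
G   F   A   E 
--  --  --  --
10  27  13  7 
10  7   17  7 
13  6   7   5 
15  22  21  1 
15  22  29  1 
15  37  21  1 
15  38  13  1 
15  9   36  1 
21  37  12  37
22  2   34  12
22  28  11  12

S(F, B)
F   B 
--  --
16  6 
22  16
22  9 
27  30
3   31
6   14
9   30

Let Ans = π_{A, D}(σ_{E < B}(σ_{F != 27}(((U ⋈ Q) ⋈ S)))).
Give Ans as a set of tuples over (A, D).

{(21, 14), (21, 39), (29, 14), (29, 39), (36, 14), (36, 39), (7, 4)}

Natural join on E, G: {(1, 14, x, 15, 22, 21), (1, 14, x, 15, 22, 29), (1, 14, x, 15, 37, 21), (1, 14, x, 15, 38, 13), (1, 14, x, 15, 9, 36), (1, 39, r, 15, 22, 21), (1, 39, r, 15, 22, 29), (1, 39, r, 15, 37, 21), (1, 39, r, 15, 38, 13), (1, 39, r, 15, 9, 36), (12, 37, z, 22, 2, 34), (12, 37, z, 22, 28, 11), (5, 4, n, 13, 6, 7), (7, 34, y, 10, 27, 13), (7, 34, y, 10, 7, 17), (7, 35, p, 10, 27, 13), (7, 35, p, 10, 7, 17)}
Natural join on F: {(1, 14, x, 15, 22, 21, 16), (1, 14, x, 15, 22, 21, 9), (1, 14, x, 15, 22, 29, 16), (1, 14, x, 15, 22, 29, 9), (1, 14, x, 15, 9, 36, 30), (1, 39, r, 15, 22, 21, 16), (1, 39, r, 15, 22, 21, 9), (1, 39, r, 15, 22, 29, 16), (1, 39, r, 15, 22, 29, 9), (1, 39, r, 15, 9, 36, 30), (5, 4, n, 13, 6, 7, 14), (7, 34, y, 10, 27, 13, 30), (7, 35, p, 10, 27, 13, 30)}
Selection F != 27: {(1, 14, x, 15, 22, 21, 16), (1, 14, x, 15, 22, 21, 9), (1, 14, x, 15, 22, 29, 16), (1, 14, x, 15, 22, 29, 9), (1, 14, x, 15, 9, 36, 30), (1, 39, r, 15, 22, 21, 16), (1, 39, r, 15, 22, 21, 9), (1, 39, r, 15, 22, 29, 16), (1, 39, r, 15, 22, 29, 9), (1, 39, r, 15, 9, 36, 30), (5, 4, n, 13, 6, 7, 14)}
Selection E < B: {(1, 14, x, 15, 22, 21, 16), (1, 14, x, 15, 22, 21, 9), (1, 14, x, 15, 22, 29, 16), (1, 14, x, 15, 22, 29, 9), (1, 14, x, 15, 9, 36, 30), (1, 39, r, 15, 22, 21, 16), (1, 39, r, 15, 22, 21, 9), (1, 39, r, 15, 22, 29, 16), (1, 39, r, 15, 22, 29, 9), (1, 39, r, 15, 9, 36, 30), (5, 4, n, 13, 6, 7, 14)}
Projecting to A, D (4 duplicate(s) eliminated): {(21, 14), (21, 39), (29, 14), (29, 39), (36, 14), (36, 39), (7, 4)}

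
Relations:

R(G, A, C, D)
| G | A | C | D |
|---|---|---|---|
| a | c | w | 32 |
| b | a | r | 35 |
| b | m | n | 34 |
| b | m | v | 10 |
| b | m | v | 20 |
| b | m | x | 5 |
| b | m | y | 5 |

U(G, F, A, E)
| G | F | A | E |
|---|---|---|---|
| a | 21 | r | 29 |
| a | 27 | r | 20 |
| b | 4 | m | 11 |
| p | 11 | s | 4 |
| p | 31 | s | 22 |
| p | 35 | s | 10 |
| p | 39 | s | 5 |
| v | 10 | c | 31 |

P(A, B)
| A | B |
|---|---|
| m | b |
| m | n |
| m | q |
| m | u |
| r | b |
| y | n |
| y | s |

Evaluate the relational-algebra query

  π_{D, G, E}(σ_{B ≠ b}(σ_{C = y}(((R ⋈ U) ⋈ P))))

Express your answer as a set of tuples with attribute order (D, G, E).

R ⋈ U (natural join on G, A): {(b, m, n, 34, 4, 11), (b, m, v, 10, 4, 11), (b, m, v, 20, 4, 11), (b, m, x, 5, 4, 11), (b, m, y, 5, 4, 11)}
(R ⋈ U) ⋈ P (natural join on A): {(b, m, n, 34, 4, 11, b), (b, m, n, 34, 4, 11, n), (b, m, n, 34, 4, 11, q), (b, m, n, 34, 4, 11, u), (b, m, v, 10, 4, 11, b), (b, m, v, 10, 4, 11, n), (b, m, v, 10, 4, 11, q), (b, m, v, 10, 4, 11, u), (b, m, v, 20, 4, 11, b), (b, m, v, 20, 4, 11, n), (b, m, v, 20, 4, 11, q), (b, m, v, 20, 4, 11, u), (b, m, x, 5, 4, 11, b), (b, m, x, 5, 4, 11, n), (b, m, x, 5, 4, 11, q), (b, m, x, 5, 4, 11, u), (b, m, y, 5, 4, 11, b), (b, m, y, 5, 4, 11, n), (b, m, y, 5, 4, 11, q), (b, m, y, 5, 4, 11, u)}
Selection C = y: {(b, m, y, 5, 4, 11, b), (b, m, y, 5, 4, 11, n), (b, m, y, 5, 4, 11, q), (b, m, y, 5, 4, 11, u)}
Selection B ≠ b: {(b, m, y, 5, 4, 11, n), (b, m, y, 5, 4, 11, q), (b, m, y, 5, 4, 11, u)}
Projecting to D, G, E (2 duplicate(s) eliminated): {(5, b, 11)}

{(5, b, 11)}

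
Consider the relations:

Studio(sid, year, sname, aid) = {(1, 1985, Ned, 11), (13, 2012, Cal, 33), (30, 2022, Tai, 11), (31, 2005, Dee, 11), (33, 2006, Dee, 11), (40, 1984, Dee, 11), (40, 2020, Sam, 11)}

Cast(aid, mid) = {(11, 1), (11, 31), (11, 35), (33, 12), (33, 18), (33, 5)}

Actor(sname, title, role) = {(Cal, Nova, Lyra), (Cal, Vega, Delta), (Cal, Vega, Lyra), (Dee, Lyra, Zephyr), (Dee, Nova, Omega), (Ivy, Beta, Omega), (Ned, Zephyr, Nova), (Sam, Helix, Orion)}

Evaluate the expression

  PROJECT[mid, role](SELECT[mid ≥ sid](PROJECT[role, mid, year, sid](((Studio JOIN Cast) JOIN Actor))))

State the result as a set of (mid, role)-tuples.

{(1, Nova), (18, Delta), (18, Lyra), (31, Nova), (31, Omega), (31, Zephyr), (35, Nova), (35, Omega), (35, Zephyr)}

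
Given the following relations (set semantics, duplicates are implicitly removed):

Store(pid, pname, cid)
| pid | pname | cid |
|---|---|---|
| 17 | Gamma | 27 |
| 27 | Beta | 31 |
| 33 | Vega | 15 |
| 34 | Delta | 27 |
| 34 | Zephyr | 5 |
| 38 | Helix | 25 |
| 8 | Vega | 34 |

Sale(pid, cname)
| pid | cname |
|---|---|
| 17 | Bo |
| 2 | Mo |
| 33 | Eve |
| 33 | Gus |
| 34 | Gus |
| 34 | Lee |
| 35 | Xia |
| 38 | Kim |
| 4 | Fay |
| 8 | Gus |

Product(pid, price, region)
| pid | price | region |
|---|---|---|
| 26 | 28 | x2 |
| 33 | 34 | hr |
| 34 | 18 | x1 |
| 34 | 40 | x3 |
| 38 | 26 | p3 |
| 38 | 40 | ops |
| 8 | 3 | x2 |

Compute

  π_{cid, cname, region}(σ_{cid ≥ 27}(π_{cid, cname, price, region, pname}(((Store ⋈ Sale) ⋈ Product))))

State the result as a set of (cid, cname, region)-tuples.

{(27, Gus, x1), (27, Gus, x3), (27, Lee, x1), (27, Lee, x3), (34, Gus, x2)}

Natural join on pid: {(17, Gamma, 27, Bo), (33, Vega, 15, Eve), (33, Vega, 15, Gus), (34, Delta, 27, Gus), (34, Delta, 27, Lee), (34, Zephyr, 5, Gus), (34, Zephyr, 5, Lee), (38, Helix, 25, Kim), (8, Vega, 34, Gus)}
Natural join on pid: {(33, Vega, 15, Eve, 34, hr), (33, Vega, 15, Gus, 34, hr), (34, Delta, 27, Gus, 18, x1), (34, Delta, 27, Gus, 40, x3), (34, Delta, 27, Lee, 18, x1), (34, Delta, 27, Lee, 40, x3), (34, Zephyr, 5, Gus, 18, x1), (34, Zephyr, 5, Gus, 40, x3), (34, Zephyr, 5, Lee, 18, x1), (34, Zephyr, 5, Lee, 40, x3), (38, Helix, 25, Kim, 26, p3), (38, Helix, 25, Kim, 40, ops), (8, Vega, 34, Gus, 3, x2)}
Keep only column(s) cid, cname, price, region, pname: {(15, Eve, 34, hr, Vega), (15, Gus, 34, hr, Vega), (25, Kim, 26, p3, Helix), (25, Kim, 40, ops, Helix), (27, Gus, 18, x1, Delta), (27, Gus, 40, x3, Delta), (27, Lee, 18, x1, Delta), (27, Lee, 40, x3, Delta), (34, Gus, 3, x2, Vega), (5, Gus, 18, x1, Zephyr), (5, Gus, 40, x3, Zephyr), (5, Lee, 18, x1, Zephyr), (5, Lee, 40, x3, Zephyr)}
Apply σ_{cid ≥ 27}; surviving tuples: {(27, Gus, 18, x1, Delta), (27, Gus, 40, x3, Delta), (27, Lee, 18, x1, Delta), (27, Lee, 40, x3, Delta), (34, Gus, 3, x2, Vega)}
Keep only column(s) cid, cname, region: {(27, Gus, x1), (27, Gus, x3), (27, Lee, x1), (27, Lee, x3), (34, Gus, x2)}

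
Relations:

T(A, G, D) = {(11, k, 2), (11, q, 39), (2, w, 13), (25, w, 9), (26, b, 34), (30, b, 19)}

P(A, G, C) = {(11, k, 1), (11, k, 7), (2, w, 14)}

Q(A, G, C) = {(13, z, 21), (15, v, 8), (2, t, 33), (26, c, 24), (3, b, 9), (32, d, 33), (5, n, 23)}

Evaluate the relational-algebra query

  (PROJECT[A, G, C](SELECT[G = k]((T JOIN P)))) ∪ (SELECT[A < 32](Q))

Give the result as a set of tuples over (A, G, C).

{(11, k, 1), (11, k, 7), (13, z, 21), (15, v, 8), (2, t, 33), (26, c, 24), (3, b, 9), (5, n, 23)}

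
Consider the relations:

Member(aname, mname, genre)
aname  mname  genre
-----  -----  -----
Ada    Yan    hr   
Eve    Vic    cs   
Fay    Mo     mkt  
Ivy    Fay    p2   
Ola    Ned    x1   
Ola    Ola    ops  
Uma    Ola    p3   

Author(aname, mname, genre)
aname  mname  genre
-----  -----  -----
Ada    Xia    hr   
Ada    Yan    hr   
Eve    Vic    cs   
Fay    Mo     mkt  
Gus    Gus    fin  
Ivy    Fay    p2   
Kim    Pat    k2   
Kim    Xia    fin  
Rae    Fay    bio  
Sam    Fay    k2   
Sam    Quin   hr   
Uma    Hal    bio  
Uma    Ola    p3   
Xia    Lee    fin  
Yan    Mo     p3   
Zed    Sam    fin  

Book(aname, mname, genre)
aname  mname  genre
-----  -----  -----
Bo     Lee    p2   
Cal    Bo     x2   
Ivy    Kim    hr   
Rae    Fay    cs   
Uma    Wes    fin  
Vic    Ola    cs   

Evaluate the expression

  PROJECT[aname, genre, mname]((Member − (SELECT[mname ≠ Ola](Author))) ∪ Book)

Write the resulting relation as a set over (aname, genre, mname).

{(Bo, p2, Lee), (Cal, x2, Bo), (Ivy, hr, Kim), (Ola, ops, Ola), (Ola, x1, Ned), (Rae, cs, Fay), (Uma, fin, Wes), (Uma, p3, Ola), (Vic, cs, Ola)}

Apply σ_{mname ≠ Ola}; surviving tuples: {(Ada, Xia, hr), (Ada, Yan, hr), (Eve, Vic, cs), (Fay, Mo, mkt), (Gus, Gus, fin), (Ivy, Fay, p2), (Kim, Pat, k2), (Kim, Xia, fin), (Rae, Fay, bio), (Sam, Fay, k2), (Sam, Quin, hr), (Uma, Hal, bio), (Xia, Lee, fin), (Yan, Mo, p3), (Zed, Sam, fin)}
Taking the difference: {(Ola, Ned, x1), (Ola, Ola, ops), (Uma, Ola, p3)}
Taking the union: {(Bo, Lee, p2), (Cal, Bo, x2), (Ivy, Kim, hr), (Ola, Ned, x1), (Ola, Ola, ops), (Rae, Fay, cs), (Uma, Ola, p3), (Uma, Wes, fin), (Vic, Ola, cs)}
π_{aname, genre, mname} gives {(Bo, p2, Lee), (Cal, x2, Bo), (Ivy, hr, Kim), (Ola, ops, Ola), (Ola, x1, Ned), (Rae, cs, Fay), (Uma, fin, Wes), (Uma, p3, Ola), (Vic, cs, Ola)}.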